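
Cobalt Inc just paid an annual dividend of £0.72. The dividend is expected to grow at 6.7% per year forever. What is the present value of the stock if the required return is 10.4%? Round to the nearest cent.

£20.76

D₁ = D₀ × (1 + g) = £0.72 × 1.067 = £0.7682
Growing perpetuity: P = D₁ / (r − g) = £0.7682 / (0.104 − 0.067) = £20.76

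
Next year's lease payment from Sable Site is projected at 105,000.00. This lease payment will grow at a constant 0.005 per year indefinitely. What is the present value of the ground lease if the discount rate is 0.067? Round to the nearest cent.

1693548.39

Growing perpetuity: P = D₁ / (r − g) = 105,000.0000 / (0.067 − 0.005) = 1,693,548.39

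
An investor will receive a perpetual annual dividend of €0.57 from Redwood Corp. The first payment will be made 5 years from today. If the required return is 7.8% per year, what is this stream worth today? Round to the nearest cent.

€5.41

Value at end of year 4: C / r = €0.57 / 0.078 = €7.3077
Discount to today: PV = €7.3077 / (1 + 0.078)^4 = €7.3077 / 1.350439 = €5.41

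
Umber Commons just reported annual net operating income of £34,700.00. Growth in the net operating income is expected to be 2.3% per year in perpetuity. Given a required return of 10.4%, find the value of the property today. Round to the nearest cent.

£438248.15

D₁ = D₀ × (1 + g) = £34,700.00 × 1.023 = £35,498.1000
Growing perpetuity: P = D₁ / (r − g) = £35,498.1000 / (0.104 − 0.023) = £438,248.15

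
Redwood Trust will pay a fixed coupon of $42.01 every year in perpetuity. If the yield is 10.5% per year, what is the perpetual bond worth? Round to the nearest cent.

Level perpetuity: PV = C / r = $42.01 / 0.105 = $400.10

$400.10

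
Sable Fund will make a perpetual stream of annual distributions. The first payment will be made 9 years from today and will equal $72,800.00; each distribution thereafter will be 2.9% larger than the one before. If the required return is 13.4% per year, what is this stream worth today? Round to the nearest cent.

$253534.84

Value at end of year 8: C₁ / (r − g) = $72,800.00 / (0.134 − 0.029) = $693,333.3333
Discount to today: PV = $693,333.3333 / (1 + 0.134)^8 = $693,333.3333 / 2.734667 = $253,534.84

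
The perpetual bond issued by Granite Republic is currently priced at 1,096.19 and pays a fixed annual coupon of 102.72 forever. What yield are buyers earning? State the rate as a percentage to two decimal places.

P = C/r ⇒ r = C/P = 102.72/1,096.19 = 0.093706

9.37%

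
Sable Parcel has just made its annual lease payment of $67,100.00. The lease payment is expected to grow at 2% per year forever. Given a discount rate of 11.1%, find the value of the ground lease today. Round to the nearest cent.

D₁ = D₀ × (1 + g) = $67,100.00 × 1.02 = $68,442.0000
Growing perpetuity: P = D₁ / (r − g) = $68,442.0000 / (0.111 − 0.02) = $752,109.89

$752109.89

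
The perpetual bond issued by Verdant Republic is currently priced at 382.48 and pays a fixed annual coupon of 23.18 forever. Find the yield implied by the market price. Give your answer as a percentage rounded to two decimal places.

6.06%

P = C/r ⇒ r = C/P = 23.18/382.48 = 0.060604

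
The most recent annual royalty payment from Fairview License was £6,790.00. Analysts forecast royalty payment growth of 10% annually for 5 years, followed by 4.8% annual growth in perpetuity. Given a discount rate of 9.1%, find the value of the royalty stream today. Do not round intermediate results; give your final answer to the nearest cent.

£207225.30

D_1 = 7469.00000
D_2 = 8215.90000
D_3 = 9037.49000
D_4 = 9941.23900
D_5 = 10935.36290
Terminal value at year 5: TV = D_5×(1+g_2)/(r−g_2) = 11460.26032/0.043 = 266517.68184
P_0 = D_1/(1+r)^1 + D_2/(1+r)^2 + D_3/(1+r)^3 + D_4/(1+r)^4 + D_5/(1+r)^5 + TV/(1+r)^5
    = 6846.01283 + 6902.48773 + 6959.42851 + 7016.83901 + 7074.72311 + 172425.80975 = 207225.30094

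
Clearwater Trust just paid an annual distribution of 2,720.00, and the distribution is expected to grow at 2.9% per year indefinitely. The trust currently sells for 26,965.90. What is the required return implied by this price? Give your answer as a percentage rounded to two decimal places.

13.28%

D₁ = 2,720.00 × 1.029 = 2,798.8800
P = D₁/(r − g) ⇒ r = D₁/P + g = 2,798.8800/26,965.90 + 0.029 = 0.103793 + 0.029 = 0.132793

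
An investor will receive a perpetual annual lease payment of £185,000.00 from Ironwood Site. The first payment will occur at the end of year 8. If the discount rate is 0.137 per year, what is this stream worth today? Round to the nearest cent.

Value at end of year 7: C / r = £185,000.00 / 0.137 = £1,350,364.9635
Discount to today: PV = £1,350,364.9635 / (1 + 0.137)^7 = £1,350,364.9635 / 2.456537 = £549,702.75

£549702.75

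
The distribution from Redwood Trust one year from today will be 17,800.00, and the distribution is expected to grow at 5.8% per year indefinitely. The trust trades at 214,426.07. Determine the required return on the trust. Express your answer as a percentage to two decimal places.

14.10%

P = D₁/(r − g) ⇒ r = D₁/P + g = 17,800.0000/214,426.07 + 0.058 = 0.083012 + 0.058 = 0.141012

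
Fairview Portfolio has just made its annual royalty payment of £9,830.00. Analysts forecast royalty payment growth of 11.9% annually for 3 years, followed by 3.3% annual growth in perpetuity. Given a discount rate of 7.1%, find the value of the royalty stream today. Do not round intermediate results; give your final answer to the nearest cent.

£336997.17

D_1 = 10999.77000
D_2 = 12308.74263
D_3 = 13773.48300
Terminal value at year 3: TV = D_3×(1+g_2)/(r−g_2) = 14228.00794/0.038 = 374421.26163
P_0 = D_1/(1+r)^1 + D_2/(1+r)^2 + D_3/(1+r)^3 + TV/(1+r)^3
    = 10270.56022 + 10730.86544 + 11211.80059 + 304783.94762 = 336997.17388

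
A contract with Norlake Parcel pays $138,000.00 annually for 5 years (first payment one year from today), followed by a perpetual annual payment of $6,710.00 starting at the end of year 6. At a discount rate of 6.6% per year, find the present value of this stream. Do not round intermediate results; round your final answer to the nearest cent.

$645796.49

PV of 5-year annuity: $138,000.00 × [1 − (1+0.066)^−5] / 0.066 = 571939.33268
Perpetuity value at year 5: $6,710.00 / 0.066 = 101666.66667
PV of perpetuity: 101666.66667 / (1+0.066)^5 = 73857.15274
Total PV = 571939.33268 + 73857.15274 = 645796.48542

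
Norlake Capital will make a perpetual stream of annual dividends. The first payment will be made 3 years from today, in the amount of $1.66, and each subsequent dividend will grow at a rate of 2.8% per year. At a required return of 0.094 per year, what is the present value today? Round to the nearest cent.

Value at end of year 2: C₁ / (r − g) = $1.66 / (0.094 − 0.028) = $25.1515
Discount to today: PV = $25.1515 / (1 + 0.094)^2 = $25.1515 / 1.196836 = $21.02

$21.02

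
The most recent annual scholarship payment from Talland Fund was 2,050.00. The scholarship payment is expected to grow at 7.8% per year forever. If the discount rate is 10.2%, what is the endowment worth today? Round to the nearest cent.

92079.17

D₁ = D₀ × (1 + g) = 2,050.00 × 1.078 = 2,209.9000
Growing perpetuity: P = D₁ / (r − g) = 2,209.9000 / (0.102 − 0.078) = 92,079.17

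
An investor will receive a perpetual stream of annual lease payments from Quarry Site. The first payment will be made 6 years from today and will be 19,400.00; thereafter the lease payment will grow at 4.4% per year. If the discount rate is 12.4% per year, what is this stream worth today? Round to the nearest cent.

Value at end of year 5: C₁ / (r − g) = 19,400.00 / (0.124 − 0.044) = 242,500.0000
Discount to today: PV = 242,500.0000 / (1 + 0.124)^5 = 242,500.0000 / 1.794038 = 135,169.96

135169.96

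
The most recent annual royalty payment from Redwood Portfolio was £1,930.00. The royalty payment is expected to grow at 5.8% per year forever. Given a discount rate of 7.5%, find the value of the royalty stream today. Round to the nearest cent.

D₁ = D₀ × (1 + g) = £1,930.00 × 1.058 = £2,041.9400
Growing perpetuity: P = D₁ / (r − g) = £2,041.9400 / (0.075 − 0.058) = £120,114.12

£120114.12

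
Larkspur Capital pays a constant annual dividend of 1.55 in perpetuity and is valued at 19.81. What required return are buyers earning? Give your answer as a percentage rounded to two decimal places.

P = C/r ⇒ r = C/P = 1.55/19.81 = 0.078243

7.82%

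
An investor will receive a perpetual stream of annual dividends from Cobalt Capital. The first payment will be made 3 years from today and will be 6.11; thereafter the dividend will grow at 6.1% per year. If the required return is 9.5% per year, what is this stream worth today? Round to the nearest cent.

Value at end of year 2: C₁ / (r − g) = 6.11 / (0.095 − 0.061) = 179.7059
Discount to today: PV = 179.7059 / (1 + 0.095)^2 = 179.7059 / 1.199025 = 149.88

149.88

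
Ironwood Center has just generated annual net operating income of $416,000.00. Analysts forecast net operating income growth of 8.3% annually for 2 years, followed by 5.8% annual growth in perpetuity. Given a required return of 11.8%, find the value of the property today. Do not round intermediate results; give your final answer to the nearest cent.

$7676706.98

D_1 = 450528.00000
D_2 = 487921.82400
Terminal value at year 2: TV = D_2×(1+g_2)/(r−g_2) = 516221.28979/0.06 = 8603688.16320
P_0 = D_1/(1+r)^1 + D_2/(1+r)^2 + TV/(1+r)^2
    = 402976.74419 + 390361.19316 + 6883369.03940 = 7676706.97674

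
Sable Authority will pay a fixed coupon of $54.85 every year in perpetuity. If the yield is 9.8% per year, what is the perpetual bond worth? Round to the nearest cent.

$559.69

Level perpetuity: PV = C / r = $54.85 / 0.098 = $559.69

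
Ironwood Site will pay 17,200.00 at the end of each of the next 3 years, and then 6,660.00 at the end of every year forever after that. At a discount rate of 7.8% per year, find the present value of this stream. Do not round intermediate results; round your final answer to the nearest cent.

PV of 3-year annuity: 17,200.00 × [1 − (1+0.078)^−3] / 0.078 = 44486.51999
Perpetuity value at year 3: 6,660.00 / 0.078 = 85384.61538
PV of perpetuity: 85384.61538 / (1+0.078)^3 = 68159.02102
Total PV = 44486.51999 + 68159.02102 = 112645.54101

112645.54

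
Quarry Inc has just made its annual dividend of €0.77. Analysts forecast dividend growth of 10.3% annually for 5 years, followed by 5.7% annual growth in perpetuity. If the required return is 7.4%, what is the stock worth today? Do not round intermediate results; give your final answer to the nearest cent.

D_1 = 0.84931
D_2 = 0.93679
D_3 = 1.03328
D_4 = 1.13971
D_5 = 1.25710
Terminal value at year 5: TV = D_5×(1+g_2)/(r−g_2) = 1.32875/0.017 = 78.16176
P_0 = D_1/(1+r)^1 + D_2/(1+r)^2 + D_3/(1+r)^3 + D_4/(1+r)^4 + D_5/(1+r)^5 + TV/(1+r)^5
    = 0.79079 + 0.81214 + 0.83407 + 0.85660 + 0.87972 + 54.69819 = 58.87152

€58.87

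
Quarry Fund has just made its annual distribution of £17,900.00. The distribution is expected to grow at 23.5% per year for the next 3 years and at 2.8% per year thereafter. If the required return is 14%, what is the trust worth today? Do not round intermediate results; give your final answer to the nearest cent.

D_1 = 22106.50000
D_2 = 27301.52750
D_3 = 33717.38646
Terminal value at year 3: TV = D_3×(1+g_2)/(r−g_2) = 34661.47328/0.112 = 309477.44003
P_0 = D_1/(1+r)^1 + D_2/(1+r)^2 + D_3/(1+r)^3 + TV/(1+r)^3
    = 19391.66667 + 21007.63889 + 22758.27546 + 208888.45693 = 272046.03795

£272046.04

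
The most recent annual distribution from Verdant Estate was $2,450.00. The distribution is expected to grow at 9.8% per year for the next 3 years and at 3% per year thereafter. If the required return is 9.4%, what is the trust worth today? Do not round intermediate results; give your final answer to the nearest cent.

D_1 = 2690.10000
D_2 = 2953.72980
D_3 = 3243.19532
Terminal value at year 3: TV = D_3×(1+g_2)/(r−g_2) = 3340.49118/0.064 = 52195.17469
P_0 = D_1/(1+r)^1 + D_2/(1+r)^2 + D_3/(1+r)^3 + TV/(1+r)^3
    = 2458.95795 + 2467.94866 + 2476.97224 + 39863.77193 = 47267.65077

$47267.65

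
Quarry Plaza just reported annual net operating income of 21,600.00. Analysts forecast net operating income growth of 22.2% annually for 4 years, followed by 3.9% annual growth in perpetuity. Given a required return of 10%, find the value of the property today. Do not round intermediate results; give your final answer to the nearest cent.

673506.43

D_1 = 26395.20000
D_2 = 32254.93440
D_3 = 39415.52984
D_4 = 48165.77746
Terminal value at year 4: TV = D_4×(1+g_2)/(r−g_2) = 50044.24278/0.061 = 820397.42265
P_0 = D_1/(1+r)^1 + D_2/(1+r)^2 + D_3/(1+r)^3 + D_4/(1+r)^4 + TV/(1+r)^4
    = 23995.63636 + 26656.97058 + 29613.47095 + 32897.87409 + 560342.47842 = 673506.43040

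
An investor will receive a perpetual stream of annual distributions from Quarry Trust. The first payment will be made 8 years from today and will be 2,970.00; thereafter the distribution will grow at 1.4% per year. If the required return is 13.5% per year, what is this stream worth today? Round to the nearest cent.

Value at end of year 7: C₁ / (r − g) = 2,970.00 / (0.135 − 0.014) = 24,545.4545
Discount to today: PV = 24,545.4545 / (1 + 0.135)^7 = 24,545.4545 / 2.426448 = 10,115.80

10115.80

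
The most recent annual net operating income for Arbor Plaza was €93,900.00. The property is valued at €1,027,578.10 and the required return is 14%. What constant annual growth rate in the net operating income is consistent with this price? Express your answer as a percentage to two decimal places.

P = D₀(1+g)/(r−g) ⇒ P(r−g) = D₀(1+g) ⇒ g(P+D₀) = P·r − D₀
g = (P·r − D₀)/(P + D₀) = (€1,027,578.10×0.14 − €93,900.00) / (€1,027,578.10 + €93,900.00) = 0.044549

4.45%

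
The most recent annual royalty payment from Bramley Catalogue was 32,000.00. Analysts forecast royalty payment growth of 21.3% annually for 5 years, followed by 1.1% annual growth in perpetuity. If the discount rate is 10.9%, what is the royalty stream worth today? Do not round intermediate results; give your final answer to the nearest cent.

D_1 = 38816.00000
D_2 = 47083.80800
D_3 = 57112.65910
D_4 = 69277.65549
D_5 = 84033.79611
Terminal value at year 5: TV = D_5×(1+g_2)/(r−g_2) = 84958.16787/0.098 = 866920.08031
P_0 = D_1/(1+r)^1 + D_2/(1+r)^2 + D_3/(1+r)^3 + D_4/(1+r)^4 + D_5/(1+r)^5 + TV/(1+r)^5
    = 35000.90171 + 38283.22252 + 41873.35340 + 45800.16021 + 50095.21581 + 516798.60394 = 727851.45760

727851.46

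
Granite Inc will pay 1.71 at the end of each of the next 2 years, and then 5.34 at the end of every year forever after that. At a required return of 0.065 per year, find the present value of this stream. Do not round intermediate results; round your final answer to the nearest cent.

PV of 2-year annuity: 1.71 × [1 − (1+0.065)^−2] / 0.065 = 3.11327
Perpetuity value at year 2: 5.34 / 0.065 = 82.15385
PV of perpetuity: 82.15385 / (1+0.065)^2 = 72.43170
Total PV = 3.11327 + 72.43170 = 75.54497

75.54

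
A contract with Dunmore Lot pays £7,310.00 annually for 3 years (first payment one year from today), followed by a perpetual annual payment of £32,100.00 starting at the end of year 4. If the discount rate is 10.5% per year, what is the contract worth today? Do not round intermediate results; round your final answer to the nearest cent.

PV of 3-year annuity: £7,310.00 × [1 − (1+0.105)^−3] / 0.105 = 18020.05251
Perpetuity value at year 3: £32,100.00 / 0.105 = 305714.28571
PV of perpetuity: 305714.28571 / (1+0.105)^3 = 226583.82257
Total PV = 18020.05251 + 226583.82257 = 244603.87508

£244603.88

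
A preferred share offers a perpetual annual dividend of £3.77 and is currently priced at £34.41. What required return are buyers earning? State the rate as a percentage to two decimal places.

10.96%

P = C/r ⇒ r = C/P = £3.77/£34.41 = 0.109561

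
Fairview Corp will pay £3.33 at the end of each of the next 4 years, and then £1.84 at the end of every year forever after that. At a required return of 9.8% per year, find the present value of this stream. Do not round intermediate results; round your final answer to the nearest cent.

£23.52

PV of 4-year annuity: £3.33 × [1 − (1+0.098)^−4] / 0.098 = 10.60151
Perpetuity value at year 4: £1.84 / 0.098 = 18.77551
PV of perpetuity: 18.77551 / (1+0.098)^4 = 12.91762
Total PV = 10.60151 + 12.91762 = 23.51913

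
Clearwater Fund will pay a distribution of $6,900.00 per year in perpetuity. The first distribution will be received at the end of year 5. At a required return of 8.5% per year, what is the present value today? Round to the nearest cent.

Value at end of year 4: C / r = $6,900.00 / 0.085 = $81,176.4706
Discount to today: PV = $81,176.4706 / (1 + 0.085)^4 = $81,176.4706 / 1.385859 = $58,574.85

$58574.85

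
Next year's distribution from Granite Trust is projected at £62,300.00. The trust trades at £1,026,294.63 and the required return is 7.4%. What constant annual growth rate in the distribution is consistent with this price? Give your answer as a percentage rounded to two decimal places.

1.33%

P = D₁/(r−g) ⇒ g = r − D₁/P = 0.074 − £62,300.00/£1,026,294.63 = 0.013296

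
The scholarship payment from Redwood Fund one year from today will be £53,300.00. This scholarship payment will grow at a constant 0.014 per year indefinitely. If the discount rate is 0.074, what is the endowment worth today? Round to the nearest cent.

£888333.33

Growing perpetuity: P = D₁ / (r − g) = £53,300.0000 / (0.074 − 0.014) = £888,333.33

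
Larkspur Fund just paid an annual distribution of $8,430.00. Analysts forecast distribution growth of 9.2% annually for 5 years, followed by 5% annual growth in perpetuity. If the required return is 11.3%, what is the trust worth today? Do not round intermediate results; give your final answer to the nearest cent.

$167559.44

D_1 = 9205.56000
D_2 = 10052.47152
D_3 = 10977.29890
D_4 = 11987.21040
D_5 = 13090.03376
Terminal value at year 5: TV = D_5×(1+g_2)/(r−g_2) = 13744.53544/0.063 = 218167.22925
P_0 = D_1/(1+r)^1 + D_2/(1+r)^2 + D_3/(1+r)^3 + D_4/(1+r)^4 + D_5/(1+r)^5 + TV/(1+r)^5
    = 8270.94340 + 8114.88786 + 7961.77677 + 7811.55457 + 7664.16674 + 127736.11239 = 167559.44173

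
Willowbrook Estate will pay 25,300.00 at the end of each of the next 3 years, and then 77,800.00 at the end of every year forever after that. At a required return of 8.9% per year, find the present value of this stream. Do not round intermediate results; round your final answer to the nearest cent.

741027.13

PV of 3-year annuity: 25,300.00 × [1 − (1+0.089)^−3] / 0.089 = 64156.06371
Perpetuity value at year 3: 77,800.00 / 0.089 = 874157.30337
PV of perpetuity: 874157.30337 / (1+0.089)^3 = 676871.06793
Total PV = 64156.06371 + 676871.06793 = 741027.13164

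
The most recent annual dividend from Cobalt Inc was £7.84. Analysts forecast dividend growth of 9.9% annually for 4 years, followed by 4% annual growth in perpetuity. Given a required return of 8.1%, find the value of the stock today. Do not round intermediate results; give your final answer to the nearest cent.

D_1 = 8.61616
D_2 = 9.46916
D_3 = 10.40661
D_4 = 11.43686
Terminal value at year 4: TV = D_4×(1+g_2)/(r−g_2) = 11.89434/0.041 = 290.10574
P_0 = D_1/(1+r)^1 + D_2/(1+r)^2 + D_3/(1+r)^3 + D_4/(1+r)^4 + TV/(1+r)^4
    = 7.97055 + 8.10327 + 8.23819 + 8.37537 + 212.44844 = 245.13581

£245.14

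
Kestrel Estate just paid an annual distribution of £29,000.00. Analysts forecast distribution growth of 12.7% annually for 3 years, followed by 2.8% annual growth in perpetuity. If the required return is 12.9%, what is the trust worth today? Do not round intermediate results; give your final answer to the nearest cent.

D_1 = 32683.00000
D_2 = 36833.74100
D_3 = 41511.62611
Terminal value at year 3: TV = D_3×(1+g_2)/(r−g_2) = 42673.95164/0.101 = 422514.37265
P_0 = D_1/(1+r)^1 + D_2/(1+r)^2 + D_3/(1+r)^3 + TV/(1+r)^3
    = 28948.62710 + 28897.34521 + 28846.15417 + 293602.44044 = 380294.56692

£380294.57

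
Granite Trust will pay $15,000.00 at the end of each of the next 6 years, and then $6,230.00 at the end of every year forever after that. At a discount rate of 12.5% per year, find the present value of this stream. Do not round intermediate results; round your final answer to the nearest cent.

$85392.16

PV of 6-year annuity: $15,000.00 × [1 − (1+0.125)^−6] / 0.125 = 60807.57789
Perpetuity value at year 6: $6,230.00 / 0.125 = 49840.00000
PV of perpetuity: 49840.00000 / (1+0.125)^6 = 24584.58598
Total PV = 60807.57789 + 24584.58598 = 85392.16387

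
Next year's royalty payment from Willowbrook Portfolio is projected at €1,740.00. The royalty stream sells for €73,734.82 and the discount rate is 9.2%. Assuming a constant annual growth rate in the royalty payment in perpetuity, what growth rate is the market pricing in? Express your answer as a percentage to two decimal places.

6.84%

P = D₁/(r−g) ⇒ g = r − D₁/P = 0.092 − €1,740.00/€73,734.82 = 0.068402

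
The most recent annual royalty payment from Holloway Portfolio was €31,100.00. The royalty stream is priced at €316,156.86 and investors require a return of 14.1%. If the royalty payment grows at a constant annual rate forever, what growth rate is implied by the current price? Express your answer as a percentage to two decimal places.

P = D₀(1+g)/(r−g) ⇒ P(r−g) = D₀(1+g) ⇒ g(P+D₀) = P·r − D₀
g = (P·r − D₀)/(P + D₀) = (€316,156.86×0.141 − €31,100.00) / (€316,156.86 + €31,100.00) = 0.038813

3.88%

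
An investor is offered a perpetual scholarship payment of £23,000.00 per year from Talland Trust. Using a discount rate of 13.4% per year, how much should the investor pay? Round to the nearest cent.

Level perpetuity: PV = C / r = £23,000.00 / 0.134 = £171,641.79

£171641.79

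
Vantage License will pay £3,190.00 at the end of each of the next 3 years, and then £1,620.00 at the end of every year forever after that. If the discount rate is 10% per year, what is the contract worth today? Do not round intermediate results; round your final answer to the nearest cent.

PV of 3-year annuity: £3,190.00 × [1 − (1+0.1)^−3] / 0.1 = 7933.05785
Perpetuity value at year 3: £1,620.00 / 0.1 = 16200.00000
PV of perpetuity: 16200.00000 / (1+0.1)^3 = 12171.29977
Total PV = 7933.05785 + 12171.29977 = 20104.35763

£20104.36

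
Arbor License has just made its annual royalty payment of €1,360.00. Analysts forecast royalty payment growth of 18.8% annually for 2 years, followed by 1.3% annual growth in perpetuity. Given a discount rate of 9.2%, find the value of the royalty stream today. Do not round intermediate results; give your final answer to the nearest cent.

D_1 = 1615.68000
D_2 = 1919.42784
Terminal value at year 2: TV = D_2×(1+g_2)/(r−g_2) = 1944.38040/0.079 = 24612.41015
P_0 = D_1/(1+r)^1 + D_2/(1+r)^2 + TV/(1+r)^2
    = 1479.56044 + 1609.63169 + 20639.96075 = 23729.15287

€23729.15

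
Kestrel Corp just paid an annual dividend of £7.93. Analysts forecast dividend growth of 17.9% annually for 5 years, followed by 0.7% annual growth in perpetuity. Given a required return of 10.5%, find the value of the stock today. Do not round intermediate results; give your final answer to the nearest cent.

D_1 = 9.34947
D_2 = 11.02303
D_3 = 12.99615
D_4 = 15.32246
D_5 = 18.06518
Terminal value at year 5: TV = D_5×(1+g_2)/(r−g_2) = 18.19163/0.098 = 185.62891
P_0 = D_1/(1+r)^1 + D_2/(1+r)^2 + D_3/(1+r)^3 + D_4/(1+r)^4 + D_5/(1+r)^5 + TV/(1+r)^5
    = 8.46106 + 9.02768 + 9.63225 + 10.27731 + 10.96556 + 112.67673 = 161.04058

£161.04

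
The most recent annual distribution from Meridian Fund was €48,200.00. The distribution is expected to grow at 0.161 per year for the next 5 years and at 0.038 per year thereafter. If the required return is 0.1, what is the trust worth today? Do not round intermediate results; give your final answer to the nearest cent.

D_1 = 55960.20000
D_2 = 64969.79220
D_3 = 75429.92874
D_4 = 87574.14727
D_5 = 101673.58498
Terminal value at year 5: TV = D_5×(1+g_2)/(r−g_2) = 105537.18121/0.062 = 1702212.60020
P_0 = D_1/(1+r)^1 + D_2/(1+r)^2 + D_3/(1+r)^3 + D_4/(1+r)^4 + D_5/(1+r)^5 + TV/(1+r)^5
    = 50872.90909 + 53694.04314 + 56671.62190 + 59814.32093 + 63131.29691 + 1056940.09984 = 1341124.29181

€1341124.29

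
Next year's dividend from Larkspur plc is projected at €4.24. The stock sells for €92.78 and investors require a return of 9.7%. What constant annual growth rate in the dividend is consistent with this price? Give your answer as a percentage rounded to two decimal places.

P = D₁/(r−g) ⇒ g = r − D₁/P = 0.097 − €4.24/€92.78 = 0.051300

5.13%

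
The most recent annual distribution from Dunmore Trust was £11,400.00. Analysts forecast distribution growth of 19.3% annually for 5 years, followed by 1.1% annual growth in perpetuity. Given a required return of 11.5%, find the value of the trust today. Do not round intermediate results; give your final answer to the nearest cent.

£225538.13

D_1 = 13600.20000
D_2 = 16225.03860
D_3 = 19356.47105
D_4 = 23092.26996
D_5 = 27549.07807
Terminal value at year 5: TV = D_5×(1+g_2)/(r−g_2) = 27852.11792/0.104 = 267808.82619
P_0 = D_1/(1+r)^1 + D_2/(1+r)^2 + D_3/(1+r)^3 + D_4/(1+r)^4 + D_5/(1+r)^5 + TV/(1+r)^5
    = 12197.48879 + 13050.76603 + 13963.73442 + 14940.56965 + 15985.73955 + 155399.83347 = 225538.13190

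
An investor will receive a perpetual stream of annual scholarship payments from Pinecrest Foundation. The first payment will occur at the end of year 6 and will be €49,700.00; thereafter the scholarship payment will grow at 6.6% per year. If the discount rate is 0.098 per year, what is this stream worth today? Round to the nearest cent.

€973183.44

Value at end of year 5: C₁ / (r − g) = €49,700.00 / (0.098 − 0.066) = €1,553,125.0000
Discount to today: PV = €1,553,125.0000 / (1 + 0.098)^5 = €1,553,125.0000 / 1.595922 = €973,183.44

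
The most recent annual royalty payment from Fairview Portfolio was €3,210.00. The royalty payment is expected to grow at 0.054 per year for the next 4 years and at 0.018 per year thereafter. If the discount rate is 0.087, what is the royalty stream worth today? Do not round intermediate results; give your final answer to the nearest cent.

D_1 = 3383.34000
D_2 = 3566.04036
D_3 = 3758.60654
D_4 = 3961.57129
Terminal value at year 4: TV = D_4×(1+g_2)/(r−g_2) = 4032.87958/0.069 = 58447.53008
P_0 = D_1/(1+r)^1 + D_2/(1+r)^2 + D_3/(1+r)^3 + D_4/(1+r)^4 + TV/(1+r)^4
    = 3112.54830 + 3018.05511 + 2926.43062 + 2837.58774 + 41864.70033 = 53759.32210

€53759.32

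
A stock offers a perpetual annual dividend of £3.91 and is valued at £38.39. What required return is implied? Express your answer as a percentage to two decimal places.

P = C/r ⇒ r = C/P = £3.91/£38.39 = 0.101849

10.18%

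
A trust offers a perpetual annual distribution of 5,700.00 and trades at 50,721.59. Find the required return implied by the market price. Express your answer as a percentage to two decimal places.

11.24%

P = C/r ⇒ r = C/P = 5,700.00/50,721.59 = 0.112378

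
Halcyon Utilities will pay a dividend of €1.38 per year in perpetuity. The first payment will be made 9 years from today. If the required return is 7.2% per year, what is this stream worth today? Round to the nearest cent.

Value at end of year 8: C / r = €1.38 / 0.072 = €19.1667
Discount to today: PV = €19.1667 / (1 + 0.072)^8 = €19.1667 / 1.744047 = €10.99

€10.99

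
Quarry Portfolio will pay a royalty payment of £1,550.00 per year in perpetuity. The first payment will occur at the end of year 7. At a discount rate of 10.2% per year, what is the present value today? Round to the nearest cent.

£8484.81

Value at end of year 6: C / r = £1,550.00 / 0.102 = £15,196.0784
Discount to today: PV = £15,196.0784 / (1 + 0.102)^6 = £15,196.0784 / 1.790975 = £8,484.81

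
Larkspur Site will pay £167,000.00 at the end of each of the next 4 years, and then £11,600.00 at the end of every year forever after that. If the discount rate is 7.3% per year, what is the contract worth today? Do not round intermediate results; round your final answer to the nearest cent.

£681731.41

PV of 4-year annuity: £167,000.00 × [1 − (1+0.073)^−4] / 0.073 = 561854.31032
Perpetuity value at year 4: £11,600.00 / 0.073 = 158904.10959
PV of perpetuity: 158904.10959 / (1+0.073)^4 = 119877.10360
Total PV = 561854.31032 + 119877.10360 = 681731.41392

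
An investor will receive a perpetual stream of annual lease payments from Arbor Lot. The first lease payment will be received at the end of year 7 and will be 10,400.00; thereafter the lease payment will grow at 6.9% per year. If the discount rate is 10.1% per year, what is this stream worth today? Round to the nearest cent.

182456.55

Value at end of year 6: C₁ / (r − g) = 10,400.00 / (0.101 − 0.069) = 325,000.0000
Discount to today: PV = 325,000.0000 / (1 + 0.101)^6 = 325,000.0000 / 1.781246 = 182,456.55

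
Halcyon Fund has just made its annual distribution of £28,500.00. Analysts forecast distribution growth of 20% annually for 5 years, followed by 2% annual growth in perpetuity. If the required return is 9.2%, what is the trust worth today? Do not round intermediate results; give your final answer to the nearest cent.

£837787.75

D_1 = 34200.00000
D_2 = 41040.00000
D_3 = 49248.00000
D_4 = 59097.60000
D_5 = 70917.12000
Terminal value at year 5: TV = D_5×(1+g_2)/(r−g_2) = 72335.46240/0.072 = 1004659.20000
P_0 = D_1/(1+r)^1 + D_2/(1+r)^2 + D_3/(1+r)^3 + D_4/(1+r)^4 + D_5/(1+r)^5 + TV/(1+r)^5
    = 31318.68132 + 34416.13332 + 37819.92672 + 41560.35904 + 45670.72421 + 647001.92638 = 837787.75098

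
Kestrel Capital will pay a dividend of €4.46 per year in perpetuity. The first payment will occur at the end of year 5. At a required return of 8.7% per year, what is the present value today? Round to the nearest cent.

€36.72

Value at end of year 4: C / r = €4.46 / 0.087 = €51.2644
Discount to today: PV = €51.2644 / (1 + 0.087)^4 = €51.2644 / 1.396105 = €36.72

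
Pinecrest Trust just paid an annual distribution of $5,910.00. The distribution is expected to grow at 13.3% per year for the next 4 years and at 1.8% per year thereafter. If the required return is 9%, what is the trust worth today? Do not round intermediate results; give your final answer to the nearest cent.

D_1 = 6696.03000
D_2 = 7586.60199
D_3 = 8595.62005
D_4 = 9738.83752
Terminal value at year 4: TV = D_4×(1+g_2)/(r−g_2) = 9914.13660/0.072 = 137696.34163
P_0 = D_1/(1+r)^1 + D_2/(1+r)^2 + D_3/(1+r)^3 + D_4/(1+r)^4 + TV/(1+r)^4
    = 6143.14679 + 6385.49111 + 6637.39581 + 6899.23803 + 97547.55988 = 123612.83162

$123612.83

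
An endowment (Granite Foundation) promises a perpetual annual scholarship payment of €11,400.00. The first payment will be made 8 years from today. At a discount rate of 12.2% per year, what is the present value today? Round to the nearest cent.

€41744.09

Value at end of year 7: C / r = €11,400.00 / 0.122 = €93,442.6230
Discount to today: PV = €93,442.6230 / (1 + 0.122)^7 = €93,442.6230 / 2.238463 = €41,744.09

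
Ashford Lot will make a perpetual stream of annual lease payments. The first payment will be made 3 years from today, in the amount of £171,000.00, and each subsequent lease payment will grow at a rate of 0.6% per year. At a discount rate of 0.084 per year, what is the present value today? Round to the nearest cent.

Value at end of year 2: C₁ / (r − g) = £171,000.00 / (0.084 − 0.006) = £2,192,307.6923
Discount to today: PV = £2,192,307.6923 / (1 + 0.084)^2 = £2,192,307.6923 / 1.175056 = £1,865,704.86

£1865704.86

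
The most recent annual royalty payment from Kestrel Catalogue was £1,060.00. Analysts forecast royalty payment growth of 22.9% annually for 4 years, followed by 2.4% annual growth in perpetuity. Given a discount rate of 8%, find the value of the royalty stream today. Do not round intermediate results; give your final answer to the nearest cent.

£38421.98

D_1 = 1302.74000
D_2 = 1601.06746
D_3 = 1967.71191
D_4 = 2418.31794
Terminal value at year 4: TV = D_4×(1+g_2)/(r−g_2) = 2476.35757/0.056 = 44220.67082
P_0 = D_1/(1+r)^1 + D_2/(1+r)^2 + D_3/(1+r)^3 + D_4/(1+r)^4 + TV/(1+r)^4
    = 1206.24074 + 1372.65729 + 1562.03315 + 1777.53588 + 32503.51316 = 38421.98022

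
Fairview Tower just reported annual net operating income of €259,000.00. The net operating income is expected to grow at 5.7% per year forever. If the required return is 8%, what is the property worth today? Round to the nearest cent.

D₁ = D₀ × (1 + g) = €259,000.00 × 1.057 = €273,763.0000
Growing perpetuity: P = D₁ / (r − g) = €273,763.0000 / (0.08 − 0.057) = €11,902,739.13

€11902739.13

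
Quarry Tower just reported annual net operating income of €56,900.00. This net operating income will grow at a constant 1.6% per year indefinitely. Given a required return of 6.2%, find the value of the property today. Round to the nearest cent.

€1256747.83

D₁ = D₀ × (1 + g) = €56,900.00 × 1.016 = €57,810.4000
Growing perpetuity: P = D₁ / (r − g) = €57,810.4000 / (0.062 − 0.016) = €1,256,747.83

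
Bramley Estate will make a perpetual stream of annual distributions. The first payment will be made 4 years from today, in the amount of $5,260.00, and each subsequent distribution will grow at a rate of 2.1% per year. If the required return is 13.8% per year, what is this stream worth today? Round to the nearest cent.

Value at end of year 3: C₁ / (r − g) = $5,260.00 / (0.138 − 0.021) = $44,957.2650
Discount to today: PV = $44,957.2650 / (1 + 0.138)^3 = $44,957.2650 / 1.473760 = $30,505.15

$30505.15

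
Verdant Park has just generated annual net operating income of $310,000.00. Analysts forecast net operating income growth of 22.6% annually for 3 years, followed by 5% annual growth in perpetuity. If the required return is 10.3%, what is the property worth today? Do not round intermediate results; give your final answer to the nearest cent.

$9587001.79

D_1 = 380060.00000
D_2 = 465953.56000
D_3 = 571259.06456
Terminal value at year 3: TV = D_3×(1+g_2)/(r−g_2) = 599822.01779/0.053 = 11317396.56204
P_0 = D_1/(1+r)^1 + D_2/(1+r)^2 + D_3/(1+r)^3 + TV/(1+r)^3
    = 344569.35630 + 382993.68162 + 425702.85917 + 8433735.88921 = 9587001.78630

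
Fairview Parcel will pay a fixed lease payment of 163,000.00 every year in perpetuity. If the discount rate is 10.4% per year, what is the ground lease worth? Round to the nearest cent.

1567307.69

Level perpetuity: PV = C / r = 163,000.00 / 0.104 = 1,567,307.69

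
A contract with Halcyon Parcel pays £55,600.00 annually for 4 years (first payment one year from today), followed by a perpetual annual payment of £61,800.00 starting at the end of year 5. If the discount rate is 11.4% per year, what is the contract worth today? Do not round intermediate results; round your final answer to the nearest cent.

PV of 4-year annuity: £55,600.00 × [1 − (1+0.114)^−4] / 0.114 = 171033.07051
Perpetuity value at year 4: £61,800.00 / 0.114 = 542105.26316
PV of perpetuity: 542105.26316 / (1+0.114)^4 = 352000.15961
Total PV = 171033.07051 + 352000.15961 = 523033.23012

£523033.23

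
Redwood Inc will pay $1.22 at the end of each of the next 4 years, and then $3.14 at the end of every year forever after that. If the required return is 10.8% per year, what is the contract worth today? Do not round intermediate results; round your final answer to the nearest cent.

$23.09

PV of 4-year annuity: $1.22 × [1 − (1+0.108)^−4] / 0.108 = 3.80120
Perpetuity value at year 4: $3.14 / 0.108 = 29.07407
PV of perpetuity: 29.07407 / (1+0.108)^4 = 19.29065
Total PV = 3.80120 + 19.29065 = 23.09185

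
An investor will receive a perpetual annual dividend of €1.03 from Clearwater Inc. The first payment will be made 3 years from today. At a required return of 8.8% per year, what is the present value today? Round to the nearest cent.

Value at end of year 2: C / r = €1.03 / 0.088 = €11.7045
Discount to today: PV = €11.7045 / (1 + 0.088)^2 = €11.7045 / 1.183744 = €9.89

€9.89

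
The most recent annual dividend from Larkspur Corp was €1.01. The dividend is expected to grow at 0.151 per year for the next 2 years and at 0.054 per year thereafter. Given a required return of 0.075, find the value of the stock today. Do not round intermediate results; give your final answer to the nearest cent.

€60.35

D_1 = 1.16251
D_2 = 1.33805
Terminal value at year 2: TV = D_2×(1+g_2)/(r−g_2) = 1.41030/0.021 = 67.15732
P_0 = D_1/(1+r)^1 + D_2/(1+r)^2 + TV/(1+r)^2
    = 1.08140 + 1.15786 + 58.11342 = 60.35268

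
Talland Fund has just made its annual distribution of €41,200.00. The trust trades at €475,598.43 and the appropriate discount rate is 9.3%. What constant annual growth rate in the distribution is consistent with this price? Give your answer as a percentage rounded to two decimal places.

0.59%

P = D₀(1+g)/(r−g) ⇒ P(r−g) = D₀(1+g) ⇒ g(P+D₀) = P·r − D₀
g = (P·r − D₀)/(P + D₀) = (€475,598.43×0.093 − €41,200.00) / (€475,598.43 + €41,200.00) = 0.005864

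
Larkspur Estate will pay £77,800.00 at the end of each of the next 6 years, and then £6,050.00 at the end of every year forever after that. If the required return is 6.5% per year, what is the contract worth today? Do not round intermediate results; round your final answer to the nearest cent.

PV of 6-year annuity: £77,800.00 × [1 − (1+0.065)^−6] / 0.065 = 376630.85473
Perpetuity value at year 6: £6,050.00 / 0.065 = 93076.92308
PV of perpetuity: 93076.92308 / (1+0.065)^6 = 63788.79106
Total PV = 376630.85473 + 63788.79106 = 440419.64579

£440419.65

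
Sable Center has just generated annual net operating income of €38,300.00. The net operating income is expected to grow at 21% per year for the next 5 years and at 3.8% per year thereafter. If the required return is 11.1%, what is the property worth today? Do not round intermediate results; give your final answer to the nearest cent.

€1083703.30

D_1 = 46343.00000
D_2 = 56075.03000
D_3 = 67850.78630
D_4 = 82099.45142
D_5 = 99340.33622
Terminal value at year 5: TV = D_5×(1+g_2)/(r−g_2) = 103115.26900/0.073 = 1412537.93148
P_0 = D_1/(1+r)^1 + D_2/(1+r)^2 + D_3/(1+r)^3 + D_4/(1+r)^4 + D_5/(1+r)^5 + TV/(1+r)^5
    = 41712.87129 + 45429.85982 + 49478.06515 + 53887.00165 + 58688.81367 + 834506.69307 = 1083703.30464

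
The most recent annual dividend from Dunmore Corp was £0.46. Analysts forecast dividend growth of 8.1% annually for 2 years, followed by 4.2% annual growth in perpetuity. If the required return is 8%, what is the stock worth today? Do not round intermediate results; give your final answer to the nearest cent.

D_1 = 0.49726
D_2 = 0.53754
Terminal value at year 2: TV = D_2×(1+g_2)/(r−g_2) = 0.56011/0.038 = 14.73986
P_0 = D_1/(1+r)^1 + D_2/(1+r)^2 + TV/(1+r)^2
    = 0.46043 + 0.46085 + 12.63705 = 13.55833

£13.56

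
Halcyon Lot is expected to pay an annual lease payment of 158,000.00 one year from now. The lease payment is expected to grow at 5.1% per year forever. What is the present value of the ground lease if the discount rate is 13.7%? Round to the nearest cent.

Growing perpetuity: P = D₁ / (r − g) = 158,000.0000 / (0.137 − 0.051) = 1,837,209.30

1837209.30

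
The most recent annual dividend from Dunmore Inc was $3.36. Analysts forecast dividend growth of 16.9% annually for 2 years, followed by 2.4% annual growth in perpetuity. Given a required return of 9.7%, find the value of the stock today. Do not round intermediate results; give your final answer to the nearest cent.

$60.92

D_1 = 3.92784
D_2 = 4.59164
Terminal value at year 2: TV = D_2×(1+g_2)/(r−g_2) = 4.70184/0.073 = 64.40883
P_0 = D_1/(1+r)^1 + D_2/(1+r)^2 + TV/(1+r)^2
    = 3.58053 + 3.81553 + 53.52198 = 60.91804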